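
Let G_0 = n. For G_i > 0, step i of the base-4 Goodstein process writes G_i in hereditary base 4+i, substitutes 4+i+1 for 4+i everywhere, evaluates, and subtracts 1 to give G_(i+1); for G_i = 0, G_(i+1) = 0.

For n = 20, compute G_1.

29

base 4: 20 = 4^2 + 4; at 5: 5^2 + 5 = 30; next = 29
base 5: 29 = 5^2 + 4; at 6: 6^2 + 4 = 40; next = 39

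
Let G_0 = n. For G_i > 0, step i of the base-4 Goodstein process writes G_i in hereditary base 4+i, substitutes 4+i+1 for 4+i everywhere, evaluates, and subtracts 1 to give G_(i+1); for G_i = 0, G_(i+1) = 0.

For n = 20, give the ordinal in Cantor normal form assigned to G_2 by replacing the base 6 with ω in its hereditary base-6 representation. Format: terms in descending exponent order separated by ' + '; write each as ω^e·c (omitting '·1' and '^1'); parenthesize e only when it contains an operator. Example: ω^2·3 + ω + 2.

i=0: 20 = 4^2 + 4 (b=4); 4→5: 5^2 + 5 = 30; 30−1 = 29
i=1: 29 = 5^2 + 4 (b=5); 5→6: 6^2 + 4 = 40; 40−1 = 39

ω^2 + 3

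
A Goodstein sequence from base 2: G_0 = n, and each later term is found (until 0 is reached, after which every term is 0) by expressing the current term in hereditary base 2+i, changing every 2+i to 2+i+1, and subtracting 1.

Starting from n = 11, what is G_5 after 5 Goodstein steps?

[0] 11 ≡ 2^(2 + 1) + 2 + 1 (base 2). Lift 3: 85. −1: 84.
[1] 84 ≡ 3^(3 + 1) + 3 (base 3). Lift 4: 1028. −1: 1027.
[2] 1027 ≡ 4^(4 + 1) + 3 (base 4). Lift 5: 15628. −1: 15627.
[3] 15627 ≡ 5^(5 + 1) + 2 (base 5). Lift 6: 279938. −1: 279937.
[4] 279937 ≡ 6^(6 + 1) + 1 (base 6). Lift 7: 5764802. −1: 5764801.

5764801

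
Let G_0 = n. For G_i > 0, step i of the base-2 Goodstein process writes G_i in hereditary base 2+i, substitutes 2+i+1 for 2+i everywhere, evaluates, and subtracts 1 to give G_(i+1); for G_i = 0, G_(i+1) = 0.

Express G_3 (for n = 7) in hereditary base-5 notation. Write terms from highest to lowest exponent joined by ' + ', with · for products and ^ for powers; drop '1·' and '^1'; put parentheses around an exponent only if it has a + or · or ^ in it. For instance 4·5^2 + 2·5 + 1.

7 —HB2→ 2^2 + 2 + 1 —bump→ 3^3 + 3 + 1 = 31 —(−1)→ 30
30 —HB3→ 3^3 + 3 —bump→ 4^4 + 4 = 260 —(−1)→ 259
259 —HB4→ 4^4 + 3 —bump→ 5^5 + 3 = 3128 —(−1)→ 3127

5^5 + 2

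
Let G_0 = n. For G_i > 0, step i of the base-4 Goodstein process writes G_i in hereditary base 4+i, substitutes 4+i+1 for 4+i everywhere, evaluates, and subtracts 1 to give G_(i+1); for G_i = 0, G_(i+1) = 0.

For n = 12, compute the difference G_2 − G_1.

G_0 = 12. HB_4(12) = 3·4. Bump = 15. G_1 = 14.
G_1 = 14. HB_5(14) = 2·5 + 4. Bump = 16. G_2 = 15.

1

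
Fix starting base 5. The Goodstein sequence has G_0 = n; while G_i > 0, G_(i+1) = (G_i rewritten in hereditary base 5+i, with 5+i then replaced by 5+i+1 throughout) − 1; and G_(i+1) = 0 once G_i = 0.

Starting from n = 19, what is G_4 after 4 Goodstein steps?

base 5: 19 = 3·5 + 4; at 6: 3·6 + 4 = 22; next = 21
base 6: 21 = 3·6 + 3; at 7: 3·7 + 3 = 24; next = 23
base 7: 23 = 3·7 + 2; at 8: 3·8 + 2 = 26; next = 25
base 8: 25 = 3·8 + 1; at 9: 3·9 + 1 = 28; next = 27
base 9: 27 = 3·9; at 10: 3·10 = 30; next = 29

27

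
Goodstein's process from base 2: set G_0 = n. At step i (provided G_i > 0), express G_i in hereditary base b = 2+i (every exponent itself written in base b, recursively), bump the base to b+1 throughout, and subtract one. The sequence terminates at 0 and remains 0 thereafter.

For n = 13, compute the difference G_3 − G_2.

14813

step 0: 13 = 2^(2 + 1) + 2^2 + 1; sub 3 for 2: 3^(3 + 1) + 3^3 + 1; = 109; G_1 = 109−1 = 108
step 1: 108 = 3^(3 + 1) + 3^3; sub 4 for 3: 4^(4 + 1) + 4^4; = 1280; G_2 = 1280−1 = 1279
step 2: 1279 = 4^(4 + 1) + 3·4^3 + 3·4^2 + 3·4 + 3; sub 5 for 4: 5^(5 + 1) + 3·5^3 + 3·5^2 + 3·5 + 3; = 16093; G_3 = 16093−1 = 16092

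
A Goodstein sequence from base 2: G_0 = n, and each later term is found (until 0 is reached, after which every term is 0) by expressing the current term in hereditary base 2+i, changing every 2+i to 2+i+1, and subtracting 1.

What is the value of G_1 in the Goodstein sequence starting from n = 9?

G_0=9  [base 2] 2^(2 + 1) + 1  →[2↦3]→  3^(3 + 1) + 1 = 82  −1 ⇒ G_1=81
G_1=81  [base 3] 3^(3 + 1)  →[3↦4]→  4^(4 + 1) = 1024  −1 ⇒ G_2=1023

81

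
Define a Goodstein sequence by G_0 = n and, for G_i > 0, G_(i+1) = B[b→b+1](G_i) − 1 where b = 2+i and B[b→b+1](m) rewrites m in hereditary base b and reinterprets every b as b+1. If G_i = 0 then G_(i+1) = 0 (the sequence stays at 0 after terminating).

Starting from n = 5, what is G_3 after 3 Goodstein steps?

467

G_0=5  [base 2] 2^2 + 1  →[2↦3]→  3^3 + 1 = 28  −1 ⇒ G_1=27
G_1=27  [base 3] 3^3  →[3↦4]→  4^4 = 256  −1 ⇒ G_2=255
G_2=255  [base 4] 3·4^3 + 3·4^2 + 3·4 + 3  →[4↦5]→  3·5^3 + 3·5^2 + 3·5 + 3 = 468  −1 ⇒ G_3=467
G_3=467  [base 5] 3·5^3 + 3·5^2 + 3·5 + 2  →[5↦6]→  3·6^3 + 3·6^2 + 3·6 + 2 = 776  −1 ⇒ G_4=775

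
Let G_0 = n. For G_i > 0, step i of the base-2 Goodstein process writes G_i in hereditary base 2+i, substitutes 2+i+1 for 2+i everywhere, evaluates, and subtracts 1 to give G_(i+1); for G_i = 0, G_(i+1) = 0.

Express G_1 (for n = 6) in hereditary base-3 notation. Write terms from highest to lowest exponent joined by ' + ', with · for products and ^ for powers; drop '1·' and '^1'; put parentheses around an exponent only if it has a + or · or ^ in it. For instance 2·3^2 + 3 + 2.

3^3 + 2

G_0 = 6. HB_2(6) = 2^2 + 2. Bump = 30. G_1 = 29.
G_1 = 29. HB_3(29) = 3^3 + 2. Bump = 258. G_2 = 257.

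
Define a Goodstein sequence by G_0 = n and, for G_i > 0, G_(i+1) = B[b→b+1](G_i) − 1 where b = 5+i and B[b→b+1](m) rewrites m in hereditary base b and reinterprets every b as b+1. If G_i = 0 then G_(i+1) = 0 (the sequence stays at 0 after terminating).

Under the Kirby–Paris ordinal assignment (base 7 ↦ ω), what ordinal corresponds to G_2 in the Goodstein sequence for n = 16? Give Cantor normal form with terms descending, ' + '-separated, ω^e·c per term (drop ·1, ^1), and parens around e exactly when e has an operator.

ω·2 + 6

G_0=16  [base 5] 3·5 + 1  →[5↦6]→  3·6 + 1 = 19  −1 ⇒ G_1=18
G_1=18  [base 6] 3·6  →[6↦7]→  3·7 = 21  −1 ⇒ G_2=20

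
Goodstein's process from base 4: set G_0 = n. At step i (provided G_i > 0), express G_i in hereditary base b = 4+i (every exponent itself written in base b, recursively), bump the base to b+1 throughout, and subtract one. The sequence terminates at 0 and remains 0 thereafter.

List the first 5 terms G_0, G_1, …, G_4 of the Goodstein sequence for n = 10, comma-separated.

i=0: 10 = 2·4 + 2 (b=4); 4→5: 2·5 + 2 = 12; 12−1 = 11
i=1: 11 = 2·5 + 1 (b=5); 5→6: 2·6 + 1 = 13; 13−1 = 12
i=2: 12 = 2·6 (b=6); 6→7: 2·7 = 14; 14−1 = 13
i=3: 13 = 7 + 6 (b=7); 7→8: 8 + 6 = 14; 14−1 = 13

10, 11, 12, 13, 13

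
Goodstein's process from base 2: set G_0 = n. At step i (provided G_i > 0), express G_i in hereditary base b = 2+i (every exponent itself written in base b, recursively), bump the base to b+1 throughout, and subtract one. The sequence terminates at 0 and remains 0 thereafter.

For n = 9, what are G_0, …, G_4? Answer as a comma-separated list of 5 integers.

9, 81, 1023, 9842, 140743

G_0 = 9. HB_2(9) = 2^(2 + 1) + 1. Bump = 82. G_1 = 81.
G_1 = 81. HB_3(81) = 3^(3 + 1). Bump = 1024. G_2 = 1023.
G_2 = 1023. HB_4(1023) = 3·4^4 + 3·4^3 + 3·4^2 + 3·4 + 3. Bump = 9843. G_3 = 9842.
G_3 = 9842. HB_5(9842) = 3·5^5 + 3·5^3 + 3·5^2 + 3·5 + 2. Bump = 140744. G_4 = 140743.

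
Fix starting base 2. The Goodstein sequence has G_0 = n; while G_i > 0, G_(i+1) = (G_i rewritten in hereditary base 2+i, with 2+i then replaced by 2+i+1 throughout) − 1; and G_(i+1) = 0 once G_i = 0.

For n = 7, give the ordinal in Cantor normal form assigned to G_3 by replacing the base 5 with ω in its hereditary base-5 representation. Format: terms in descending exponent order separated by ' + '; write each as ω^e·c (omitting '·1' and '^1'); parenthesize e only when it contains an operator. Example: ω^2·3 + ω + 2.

(0) 7|_2 = 2^2 + 2 + 1 ↦ 3^3 + 3 + 1|_3 = 31 ⇒ 30
(1) 30|_3 = 3^3 + 3 ↦ 4^4 + 4|_4 = 260 ⇒ 259
(2) 259|_4 = 4^4 + 3 ↦ 5^5 + 3|_5 = 3128 ⇒ 3127
(3) 3127|_5 = 5^5 + 2 ↦ 6^6 + 2|_6 = 46658 ⇒ 46657

ω^ω + 2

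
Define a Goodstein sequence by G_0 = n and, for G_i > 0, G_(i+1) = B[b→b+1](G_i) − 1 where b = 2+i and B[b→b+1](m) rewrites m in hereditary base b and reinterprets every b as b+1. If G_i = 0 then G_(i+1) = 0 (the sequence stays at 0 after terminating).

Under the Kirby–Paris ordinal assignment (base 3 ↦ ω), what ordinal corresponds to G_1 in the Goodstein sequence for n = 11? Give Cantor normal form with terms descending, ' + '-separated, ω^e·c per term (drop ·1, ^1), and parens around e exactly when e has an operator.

base 2: 11 = 2^(2 + 1) + 2 + 1; at 3: 3^(3 + 1) + 3 + 1 = 85; next = 84
base 3: 84 = 3^(3 + 1) + 3; at 4: 4^(4 + 1) + 4 = 1028; next = 1027

ω^(ω + 1) + ω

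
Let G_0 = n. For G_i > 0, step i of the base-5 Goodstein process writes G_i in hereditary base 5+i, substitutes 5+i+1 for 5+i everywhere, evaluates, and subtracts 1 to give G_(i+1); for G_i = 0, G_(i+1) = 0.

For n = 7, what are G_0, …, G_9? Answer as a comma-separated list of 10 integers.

7 —HB5→ 5 + 2 —bump→ 6 + 2 = 8 —(−1)→ 7
7 —HB6→ 6 + 1 —bump→ 7 + 1 = 8 —(−1)→ 7
7 —HB7→ 7 —bump→ 8 = 8 —(−1)→ 7
7 —HB8→ 7 —bump→ 7 = 7 —(−1)→ 6
6 —HB9→ 6 —bump→ 6 = 6 —(−1)→ 5
5 —HB10→ 5 —bump→ 5 = 5 —(−1)→ 4
4 —HB11→ 4 —bump→ 4 = 4 —(−1)→ 3
3 —HB12→ 3 —bump→ 3 = 3 —(−1)→ 2
2 —HB13→ 2 —bump→ 2 = 2 —(−1)→ 1

7, 7, 7, 7, 6, 5, 4, 3, 2, 1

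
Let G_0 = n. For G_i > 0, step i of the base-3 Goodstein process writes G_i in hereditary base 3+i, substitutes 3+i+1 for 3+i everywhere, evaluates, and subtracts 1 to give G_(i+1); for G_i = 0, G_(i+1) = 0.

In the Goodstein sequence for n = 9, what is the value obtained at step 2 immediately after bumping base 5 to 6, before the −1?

i=0: 9 = 3^2 (b=3); 3→4: 4^2 = 16; 16−1 = 15
i=1: 15 = 3·4 + 3 (b=4); 4→5: 3·5 + 3 = 18; 18−1 = 17
i=2: 17 = 3·5 + 2 (b=5); 5→6: 3·6 + 2 = 20; 20−1 = 19

20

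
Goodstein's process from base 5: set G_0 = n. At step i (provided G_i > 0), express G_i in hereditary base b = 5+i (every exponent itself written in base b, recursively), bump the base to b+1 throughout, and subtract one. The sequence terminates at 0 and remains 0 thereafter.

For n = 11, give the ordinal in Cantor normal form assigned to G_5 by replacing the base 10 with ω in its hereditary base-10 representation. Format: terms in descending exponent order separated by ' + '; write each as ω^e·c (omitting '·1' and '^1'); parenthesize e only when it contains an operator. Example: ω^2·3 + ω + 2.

G_0=11  [base 5] 2·5 + 1  →[5↦6]→  2·6 + 1 = 13  −1 ⇒ G_1=12
G_1=12  [base 6] 2·6  →[6↦7]→  2·7 = 14  −1 ⇒ G_2=13
G_2=13  [base 7] 7 + 6  →[7↦8]→  8 + 6 = 14  −1 ⇒ G_3=13
G_3=13  [base 8] 8 + 5  →[8↦9]→  9 + 5 = 14  −1 ⇒ G_4=13
G_4=13  [base 9] 9 + 4  →[9↦10]→  10 + 4 = 14  −1 ⇒ G_5=13
G_5=13  [base 10] 10 + 3  →[10↦11]→  11 + 3 = 14  −1 ⇒ G_6=13

ω + 3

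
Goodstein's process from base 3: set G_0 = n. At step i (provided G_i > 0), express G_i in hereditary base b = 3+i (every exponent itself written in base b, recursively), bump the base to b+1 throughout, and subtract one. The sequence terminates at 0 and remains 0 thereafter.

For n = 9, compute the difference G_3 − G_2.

G_0=9  [base 3] 3^2  →[3↦4]→  4^2 = 16  −1 ⇒ G_1=15
G_1=15  [base 4] 3·4 + 3  →[4↦5]→  3·5 + 3 = 18  −1 ⇒ G_2=17
G_2=17  [base 5] 3·5 + 2  →[5↦6]→  3·6 + 2 = 20  −1 ⇒ G_3=19

2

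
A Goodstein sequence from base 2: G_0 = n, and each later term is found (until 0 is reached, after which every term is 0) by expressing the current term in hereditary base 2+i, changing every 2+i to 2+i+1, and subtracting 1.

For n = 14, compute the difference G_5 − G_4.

(0) 14|_2 = 2^(2 + 1) + 2^2 + 2 ↦ 3^(3 + 1) + 3^3 + 3|_3 = 111 ⇒ 110
(1) 110|_3 = 3^(3 + 1) + 3^3 + 2 ↦ 4^(4 + 1) + 4^4 + 2|_4 = 1282 ⇒ 1281
(2) 1281|_4 = 4^(4 + 1) + 4^4 + 1 ↦ 5^(5 + 1) + 5^5 + 1|_5 = 18751 ⇒ 18750
(3) 18750|_5 = 5^(5 + 1) + 5^5 ↦ 6^(6 + 1) + 6^6|_6 = 326592 ⇒ 326591
(4) 326591|_6 = 6^(6 + 1) + 5·6^5 + 5·6^4 + 5·6^3 + 5·6^2 + 5·6 + 5 ↦ 7^(7 + 1) + 5·7^5 + 5·7^4 + 5·7^3 + 5·7^2 + 5·7 + 5|_7 = 5862841 ⇒ 5862840

5536249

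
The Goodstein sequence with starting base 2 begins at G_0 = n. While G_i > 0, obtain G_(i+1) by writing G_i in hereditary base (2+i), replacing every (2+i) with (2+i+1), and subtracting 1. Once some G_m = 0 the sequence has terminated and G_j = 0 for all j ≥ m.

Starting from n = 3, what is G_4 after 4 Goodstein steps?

i=0: 3 = 2 + 1 (b=2); 2→3: 3 + 1 = 4; 4−1 = 3
i=1: 3 = 3 (b=3); 3→4: 4 = 4; 4−1 = 3
i=2: 3 = 3 (b=4); 4→5: 3 = 3; 3−1 = 2
i=3: 2 = 2 (b=5); 5→6: 2 = 2; 2−1 = 1
i=4: 1 = 1 (b=6); 6→7: 1 = 1; 1−1 = 0

1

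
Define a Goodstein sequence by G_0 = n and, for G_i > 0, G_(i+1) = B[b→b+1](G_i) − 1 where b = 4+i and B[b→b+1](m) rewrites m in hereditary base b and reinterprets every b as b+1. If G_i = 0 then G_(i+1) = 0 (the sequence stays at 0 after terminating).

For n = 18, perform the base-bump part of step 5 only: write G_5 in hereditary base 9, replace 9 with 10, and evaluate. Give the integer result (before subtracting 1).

64

(0) 18|_4 = 4^2 + 2 ↦ 5^2 + 2|_5 = 27 ⇒ 26
(1) 26|_5 = 5^2 + 1 ↦ 6^2 + 1|_6 = 37 ⇒ 36
(2) 36|_6 = 6^2 ↦ 7^2|_7 = 49 ⇒ 48
(3) 48|_7 = 6·7 + 6 ↦ 6·8 + 6|_8 = 54 ⇒ 53
(4) 53|_8 = 6·8 + 5 ↦ 6·9 + 5|_9 = 59 ⇒ 58
(5) 58|_9 = 6·9 + 4 ↦ 6·10 + 4|_10 = 64 ⇒ 63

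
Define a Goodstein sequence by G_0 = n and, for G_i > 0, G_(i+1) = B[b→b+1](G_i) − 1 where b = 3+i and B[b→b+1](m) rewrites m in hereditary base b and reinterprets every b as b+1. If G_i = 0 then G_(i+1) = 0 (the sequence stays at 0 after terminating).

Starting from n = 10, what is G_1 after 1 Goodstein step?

step 0: 10 = 3^2 + 1; sub 4 for 3: 4^2 + 1; = 17; G_1 = 17−1 = 16
step 1: 16 = 4^2; sub 5 for 4: 5^2; = 25; G_2 = 25−1 = 24

16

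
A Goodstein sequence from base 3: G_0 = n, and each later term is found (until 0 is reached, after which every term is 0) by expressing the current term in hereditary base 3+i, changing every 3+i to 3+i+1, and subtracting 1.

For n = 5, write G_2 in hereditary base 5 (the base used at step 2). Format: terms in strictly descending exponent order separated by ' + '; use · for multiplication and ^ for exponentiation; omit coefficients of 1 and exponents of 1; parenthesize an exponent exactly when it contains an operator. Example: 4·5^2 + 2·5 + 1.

base 3: 5 = 3 + 2; at 4: 4 + 2 = 6; next = 5
base 4: 5 = 4 + 1; at 5: 5 + 1 = 6; next = 5
base 5: 5 = 5; at 6: 6 = 6; next = 5

5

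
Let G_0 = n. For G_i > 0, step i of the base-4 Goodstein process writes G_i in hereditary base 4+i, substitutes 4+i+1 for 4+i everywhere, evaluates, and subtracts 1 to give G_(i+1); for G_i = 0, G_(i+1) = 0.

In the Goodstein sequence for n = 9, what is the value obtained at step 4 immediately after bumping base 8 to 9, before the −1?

12

base 4: 9 = 2·4 + 1; at 5: 2·5 + 1 = 11; next = 10
base 5: 10 = 2·5; at 6: 2·6 = 12; next = 11
base 6: 11 = 6 + 5; at 7: 7 + 5 = 12; next = 11
base 7: 11 = 7 + 4; at 8: 8 + 4 = 12; next = 11
base 8: 11 = 8 + 3; at 9: 9 + 3 = 12; next = 11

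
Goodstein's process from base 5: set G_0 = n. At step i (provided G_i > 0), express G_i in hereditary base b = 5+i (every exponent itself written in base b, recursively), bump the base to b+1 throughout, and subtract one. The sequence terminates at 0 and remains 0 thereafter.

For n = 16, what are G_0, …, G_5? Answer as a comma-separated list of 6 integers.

16, 18, 20, 21, 22, 23

step 0: 16 = 3·5 + 1; sub 6 for 5: 3·6 + 1; = 19; G_1 = 19−1 = 18
step 1: 18 = 3·6; sub 7 for 6: 3·7; = 21; G_2 = 21−1 = 20
step 2: 20 = 2·7 + 6; sub 8 for 7: 2·8 + 6; = 22; G_3 = 22−1 = 21
step 3: 21 = 2·8 + 5; sub 9 for 8: 2·9 + 5; = 23; G_4 = 23−1 = 22
step 4: 22 = 2·9 + 4; sub 10 for 9: 2·10 + 4; = 24; G_5 = 24−1 = 23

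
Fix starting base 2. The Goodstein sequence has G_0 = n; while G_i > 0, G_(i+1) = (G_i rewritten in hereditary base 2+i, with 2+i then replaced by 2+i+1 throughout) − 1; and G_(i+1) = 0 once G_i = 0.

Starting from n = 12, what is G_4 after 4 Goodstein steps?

280019

base 2: 12 = 2^(2 + 1) + 2^2; at 3: 3^(3 + 1) + 3^3 = 108; next = 107
base 3: 107 = 3^(3 + 1) + 2·3^2 + 2·3 + 2; at 4: 4^(4 + 1) + 2·4^2 + 2·4 + 2 = 1066; next = 1065
base 4: 1065 = 4^(4 + 1) + 2·4^2 + 2·4 + 1; at 5: 5^(5 + 1) + 2·5^2 + 2·5 + 1 = 15686; next = 15685
base 5: 15685 = 5^(5 + 1) + 2·5^2 + 2·5; at 6: 6^(6 + 1) + 2·6^2 + 2·6 = 280020; next = 280019
base 6: 280019 = 6^(6 + 1) + 2·6^2 + 6 + 5; at 7: 7^(7 + 1) + 2·7^2 + 7 + 5 = 5764911; next = 5764910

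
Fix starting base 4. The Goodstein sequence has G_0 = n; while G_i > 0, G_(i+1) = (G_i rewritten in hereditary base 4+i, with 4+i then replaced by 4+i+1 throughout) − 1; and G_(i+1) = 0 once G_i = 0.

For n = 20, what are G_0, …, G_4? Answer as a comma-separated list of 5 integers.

20, 29, 39, 51, 65

G_0=20  [base 4] 4^2 + 4  →[4↦5]→  5^2 + 5 = 30  −1 ⇒ G_1=29
G_1=29  [base 5] 5^2 + 4  →[5↦6]→  6^2 + 4 = 40  −1 ⇒ G_2=39
G_2=39  [base 6] 6^2 + 3  →[6↦7]→  7^2 + 3 = 52  −1 ⇒ G_3=51
G_3=51  [base 7] 7^2 + 2  →[7↦8]→  8^2 + 2 = 66  −1 ⇒ G_4=65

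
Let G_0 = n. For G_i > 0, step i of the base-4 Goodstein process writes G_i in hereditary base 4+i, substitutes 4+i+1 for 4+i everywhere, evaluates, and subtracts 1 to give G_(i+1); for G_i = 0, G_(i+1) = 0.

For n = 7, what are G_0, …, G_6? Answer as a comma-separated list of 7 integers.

[0] 7 ≡ 4 + 3 (base 4). Lift 5: 8. −1: 7.
[1] 7 ≡ 5 + 2 (base 5). Lift 6: 8. −1: 7.
[2] 7 ≡ 6 + 1 (base 6). Lift 7: 8. −1: 7.
[3] 7 ≡ 7 (base 7). Lift 8: 8. −1: 7.
[4] 7 ≡ 7 (base 8). Lift 9: 7. −1: 6.
[5] 6 ≡ 6 (base 9). Lift 10: 6. −1: 5.

7, 7, 7, 7, 7, 6, 5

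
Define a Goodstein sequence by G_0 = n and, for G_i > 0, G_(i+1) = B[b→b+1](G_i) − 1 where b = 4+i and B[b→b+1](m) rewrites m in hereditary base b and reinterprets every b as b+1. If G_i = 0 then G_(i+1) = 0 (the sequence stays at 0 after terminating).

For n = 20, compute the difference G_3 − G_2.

12

base 4: 20 = 4^2 + 4; at 5: 5^2 + 5 = 30; next = 29
base 5: 29 = 5^2 + 4; at 6: 6^2 + 4 = 40; next = 39
base 6: 39 = 6^2 + 3; at 7: 7^2 + 3 = 52; next = 51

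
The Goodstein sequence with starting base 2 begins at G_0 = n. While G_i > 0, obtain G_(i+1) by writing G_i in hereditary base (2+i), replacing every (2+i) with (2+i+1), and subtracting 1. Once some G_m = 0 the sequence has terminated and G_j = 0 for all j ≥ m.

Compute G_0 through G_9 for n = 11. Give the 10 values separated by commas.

G_0=11  [base 2] 2^(2 + 1) + 2 + 1  →[2↦3]→  3^(3 + 1) + 3 + 1 = 85  −1 ⇒ G_1=84
G_1=84  [base 3] 3^(3 + 1) + 3  →[3↦4]→  4^(4 + 1) + 4 = 1028  −1 ⇒ G_2=1027
G_2=1027  [base 4] 4^(4 + 1) + 3  →[4↦5]→  5^(5 + 1) + 3 = 15628  −1 ⇒ G_3=15627
G_3=15627  [base 5] 5^(5 + 1) + 2  →[5↦6]→  6^(6 + 1) + 2 = 279938  −1 ⇒ G_4=279937
G_4=279937  [base 6] 6^(6 + 1) + 1  →[6↦7]→  7^(7 + 1) + 1 = 5764802  −1 ⇒ G_5=5764801
G_5=5764801  [base 7] 7^(7 + 1)  →[7↦8]→  8^(8 + 1) = 134217728  −1 ⇒ G_6=134217727
G_6=134217727  [base 8] 7·8^8 + 7·8^7 + 7·8^6 + 7·8^5 + 7·8^4 + 7·8^3 + 7·8^2 + 7·8 + 7  →[8↦9]→  7·9^9 + 7·9^7 + 7·9^6 + 7·9^5 + 7·9^4 + 7·9^3 + 7·9^2 + 7·9 + 7 = 2749609303  −1 ⇒ G_7=2749609302
G_7=2749609302  [base 9] 7·9^9 + 7·9^7 + 7·9^6 + 7·9^5 + 7·9^4 + 7·9^3 + 7·9^2 + 7·9 + 6  →[9↦10]→  7·10^10 + 7·10^7 + 7·10^6 + 7·10^5 + 7·10^4 + 7·10^3 + 7·10^2 + 7·10 + 6 = 70077777776  −1 ⇒ G_8=70077777775
G_8=70077777775  [base 10] 7·10^10 + 7·10^7 + 7·10^6 + 7·10^5 + 7·10^4 + 7·10^3 + 7·10^2 + 7·10 + 5  →[10↦11]→  7·11^11 + 7·11^7 + 7·11^6 + 7·11^5 + 7·11^4 + 7·11^3 + 7·11^2 + 7·11 + 5 = 1997331745491  −1 ⇒ G_9=1997331745490

11, 84, 1027, 15627, 279937, 5764801, 134217727, 2749609302, 70077777775, 1997331745490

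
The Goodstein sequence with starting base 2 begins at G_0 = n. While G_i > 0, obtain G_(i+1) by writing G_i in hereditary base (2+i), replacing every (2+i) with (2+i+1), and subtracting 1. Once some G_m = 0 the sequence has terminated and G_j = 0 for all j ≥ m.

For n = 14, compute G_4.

326591

14 —HB2→ 2^(2 + 1) + 2^2 + 2 —bump→ 3^(3 + 1) + 3^3 + 3 = 111 —(−1)→ 110
110 —HB3→ 3^(3 + 1) + 3^3 + 2 —bump→ 4^(4 + 1) + 4^4 + 2 = 1282 —(−1)→ 1281
1281 —HB4→ 4^(4 + 1) + 4^4 + 1 —bump→ 5^(5 + 1) + 5^5 + 1 = 18751 —(−1)→ 18750
18750 —HB5→ 5^(5 + 1) + 5^5 —bump→ 6^(6 + 1) + 6^6 = 326592 —(−1)→ 326591
326591 —HB6→ 6^(6 + 1) + 5·6^5 + 5·6^4 + 5·6^3 + 5·6^2 + 5·6 + 5 —bump→ 7^(7 + 1) + 5·7^5 + 5·7^4 + 5·7^3 + 5·7^2 + 5·7 + 5 = 5862841 —(−1)→ 5862840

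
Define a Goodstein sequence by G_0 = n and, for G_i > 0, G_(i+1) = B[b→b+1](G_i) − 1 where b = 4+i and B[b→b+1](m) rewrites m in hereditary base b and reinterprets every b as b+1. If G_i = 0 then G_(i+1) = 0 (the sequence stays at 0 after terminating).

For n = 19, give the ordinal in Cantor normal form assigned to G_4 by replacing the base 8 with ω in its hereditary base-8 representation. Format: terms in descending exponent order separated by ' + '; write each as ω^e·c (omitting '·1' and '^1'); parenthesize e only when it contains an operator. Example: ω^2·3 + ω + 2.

ω·7 + 7

(0) 19|_4 = 4^2 + 3 ↦ 5^2 + 3|_5 = 28 ⇒ 27
(1) 27|_5 = 5^2 + 2 ↦ 6^2 + 2|_6 = 38 ⇒ 37
(2) 37|_6 = 6^2 + 1 ↦ 7^2 + 1|_7 = 50 ⇒ 49
(3) 49|_7 = 7^2 ↦ 8^2|_8 = 64 ⇒ 63
(4) 63|_8 = 7·8 + 7 ↦ 7·9 + 7|_9 = 70 ⇒ 69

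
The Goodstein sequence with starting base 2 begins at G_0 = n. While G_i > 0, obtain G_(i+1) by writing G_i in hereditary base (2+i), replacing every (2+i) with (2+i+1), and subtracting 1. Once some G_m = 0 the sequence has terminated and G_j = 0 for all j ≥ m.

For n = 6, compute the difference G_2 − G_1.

228

i=0: 6 = 2^2 + 2 (b=2); 2→3: 3^3 + 3 = 30; 30−1 = 29
i=1: 29 = 3^3 + 2 (b=3); 3→4: 4^4 + 2 = 258; 258−1 = 257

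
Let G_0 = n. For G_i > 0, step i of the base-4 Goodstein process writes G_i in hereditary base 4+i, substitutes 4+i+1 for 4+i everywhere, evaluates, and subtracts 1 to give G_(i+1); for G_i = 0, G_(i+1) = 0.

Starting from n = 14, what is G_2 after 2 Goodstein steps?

18

[0] 14 ≡ 3·4 + 2 (base 4). Lift 5: 17. −1: 16.
[1] 16 ≡ 3·5 + 1 (base 5). Lift 6: 19. −1: 18.
[2] 18 ≡ 3·6 (base 6). Lift 7: 21. −1: 20.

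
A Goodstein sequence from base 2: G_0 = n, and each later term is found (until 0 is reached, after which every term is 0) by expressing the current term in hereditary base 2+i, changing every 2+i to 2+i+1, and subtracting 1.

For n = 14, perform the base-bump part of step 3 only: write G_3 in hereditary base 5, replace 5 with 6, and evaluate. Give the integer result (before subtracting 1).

14 —HB2→ 2^(2 + 1) + 2^2 + 2 —bump→ 3^(3 + 1) + 3^3 + 3 = 111 —(−1)→ 110
110 —HB3→ 3^(3 + 1) + 3^3 + 2 —bump→ 4^(4 + 1) + 4^4 + 2 = 1282 —(−1)→ 1281
1281 —HB4→ 4^(4 + 1) + 4^4 + 1 —bump→ 5^(5 + 1) + 5^5 + 1 = 18751 —(−1)→ 18750
18750 —HB5→ 5^(5 + 1) + 5^5 —bump→ 6^(6 + 1) + 6^6 = 326592 —(−1)→ 326591

326592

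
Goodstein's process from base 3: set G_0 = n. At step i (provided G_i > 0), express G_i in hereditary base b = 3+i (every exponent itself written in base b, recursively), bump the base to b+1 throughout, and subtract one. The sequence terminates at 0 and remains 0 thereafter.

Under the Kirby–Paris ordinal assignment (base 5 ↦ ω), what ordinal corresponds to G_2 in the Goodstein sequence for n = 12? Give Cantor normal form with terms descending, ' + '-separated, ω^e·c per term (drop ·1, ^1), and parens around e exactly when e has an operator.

ω^2 + 2

[0] 12 ≡ 3^2 + 3 (base 3). Lift 4: 20. −1: 19.
[1] 19 ≡ 4^2 + 3 (base 4). Lift 5: 28. −1: 27.
[2] 27 ≡ 5^2 + 2 (base 5). Lift 6: 38. −1: 37.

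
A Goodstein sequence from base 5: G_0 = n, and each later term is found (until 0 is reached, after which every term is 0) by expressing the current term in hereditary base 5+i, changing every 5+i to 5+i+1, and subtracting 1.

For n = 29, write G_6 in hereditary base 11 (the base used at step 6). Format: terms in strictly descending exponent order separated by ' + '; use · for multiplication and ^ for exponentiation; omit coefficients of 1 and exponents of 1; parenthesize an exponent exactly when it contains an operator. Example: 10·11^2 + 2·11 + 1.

9·11 + 8

(0) 29|_5 = 5^2 + 4 ↦ 6^2 + 4|_6 = 40 ⇒ 39
(1) 39|_6 = 6^2 + 3 ↦ 7^2 + 3|_7 = 52 ⇒ 51
(2) 51|_7 = 7^2 + 2 ↦ 8^2 + 2|_8 = 66 ⇒ 65
(3) 65|_8 = 8^2 + 1 ↦ 9^2 + 1|_9 = 82 ⇒ 81
(4) 81|_9 = 9^2 ↦ 10^2|_10 = 100 ⇒ 99
(5) 99|_10 = 9·10 + 9 ↦ 9·11 + 9|_11 = 108 ⇒ 107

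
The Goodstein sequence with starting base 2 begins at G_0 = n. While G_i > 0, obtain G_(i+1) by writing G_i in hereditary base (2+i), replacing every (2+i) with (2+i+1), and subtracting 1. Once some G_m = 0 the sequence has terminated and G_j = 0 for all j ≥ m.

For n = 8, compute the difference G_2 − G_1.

G_0=8  [base 2] 2^(2 + 1)  →[2↦3]→  3^(3 + 1) = 81  −1 ⇒ G_1=80
G_1=80  [base 3] 2·3^3 + 2·3^2 + 2·3 + 2  →[3↦4]→  2·4^4 + 2·4^2 + 2·4 + 2 = 554  −1 ⇒ G_2=553

473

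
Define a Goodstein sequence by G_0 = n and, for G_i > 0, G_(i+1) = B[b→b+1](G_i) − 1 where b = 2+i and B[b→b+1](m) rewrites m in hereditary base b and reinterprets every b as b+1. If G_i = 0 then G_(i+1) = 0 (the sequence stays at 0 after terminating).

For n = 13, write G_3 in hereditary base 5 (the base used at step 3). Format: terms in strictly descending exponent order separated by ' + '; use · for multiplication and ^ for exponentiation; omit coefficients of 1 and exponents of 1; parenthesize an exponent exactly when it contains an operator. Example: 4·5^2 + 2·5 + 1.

step 0: 13 = 2^(2 + 1) + 2^2 + 1; sub 3 for 2: 3^(3 + 1) + 3^3 + 1; = 109; G_1 = 109−1 = 108
step 1: 108 = 3^(3 + 1) + 3^3; sub 4 for 3: 4^(4 + 1) + 4^4; = 1280; G_2 = 1280−1 = 1279
step 2: 1279 = 4^(4 + 1) + 3·4^3 + 3·4^2 + 3·4 + 3; sub 5 for 4: 5^(5 + 1) + 3·5^3 + 3·5^2 + 3·5 + 3; = 16093; G_3 = 16093−1 = 16092
step 3: 16092 = 5^(5 + 1) + 3·5^3 + 3·5^2 + 3·5 + 2; sub 6 for 5: 6^(6 + 1) + 3·6^3 + 3·6^2 + 3·6 + 2; = 280712; G_4 = 280712−1 = 280711

5^(5 + 1) + 3·5^3 + 3·5^2 + 3·5 + 2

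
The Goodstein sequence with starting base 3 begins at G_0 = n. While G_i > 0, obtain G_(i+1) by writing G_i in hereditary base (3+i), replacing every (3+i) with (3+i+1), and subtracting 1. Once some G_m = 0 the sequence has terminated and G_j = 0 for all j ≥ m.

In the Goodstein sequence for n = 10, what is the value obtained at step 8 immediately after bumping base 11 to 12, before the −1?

44

10 —HB3→ 3^2 + 1 —bump→ 4^2 + 1 = 17 —(−1)→ 16
16 —HB4→ 4^2 —bump→ 5^2 = 25 —(−1)→ 24
24 —HB5→ 4·5 + 4 —bump→ 4·6 + 4 = 28 —(−1)→ 27
27 —HB6→ 4·6 + 3 —bump→ 4·7 + 3 = 31 —(−1)→ 30
30 —HB7→ 4·7 + 2 —bump→ 4·8 + 2 = 34 —(−1)→ 33
33 —HB8→ 4·8 + 1 —bump→ 4·9 + 1 = 37 —(−1)→ 36
36 —HB9→ 4·9 —bump→ 4·10 = 40 —(−1)→ 39
39 —HB10→ 3·10 + 9 —bump→ 3·11 + 9 = 42 —(−1)→ 41
41 —HB11→ 3·11 + 8 —bump→ 3·12 + 8 = 44 —(−1)→ 43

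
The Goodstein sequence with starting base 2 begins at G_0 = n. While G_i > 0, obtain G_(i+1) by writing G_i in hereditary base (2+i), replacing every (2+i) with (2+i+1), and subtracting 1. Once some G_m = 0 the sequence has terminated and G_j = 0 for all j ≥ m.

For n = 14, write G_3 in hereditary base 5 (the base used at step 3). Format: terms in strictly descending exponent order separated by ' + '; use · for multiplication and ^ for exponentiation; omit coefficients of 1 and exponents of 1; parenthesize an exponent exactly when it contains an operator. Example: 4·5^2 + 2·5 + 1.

5^(5 + 1) + 5^5

i=0: 14 = 2^(2 + 1) + 2^2 + 2 (b=2); 2→3: 3^(3 + 1) + 3^3 + 3 = 111; 111−1 = 110
i=1: 110 = 3^(3 + 1) + 3^3 + 2 (b=3); 3→4: 4^(4 + 1) + 4^4 + 2 = 1282; 1282−1 = 1281
i=2: 1281 = 4^(4 + 1) + 4^4 + 1 (b=4); 4→5: 5^(5 + 1) + 5^5 + 1 = 18751; 18751−1 = 18750
i=3: 18750 = 5^(5 + 1) + 5^5 (b=5); 5→6: 6^(6 + 1) + 6^6 = 326592; 326592−1 = 326591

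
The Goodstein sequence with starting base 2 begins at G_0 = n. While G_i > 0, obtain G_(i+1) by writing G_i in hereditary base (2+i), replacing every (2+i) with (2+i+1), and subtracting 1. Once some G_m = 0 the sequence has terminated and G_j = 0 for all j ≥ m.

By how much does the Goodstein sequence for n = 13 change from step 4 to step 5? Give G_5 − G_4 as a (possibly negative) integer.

13 —HB2→ 2^(2 + 1) + 2^2 + 1 —bump→ 3^(3 + 1) + 3^3 + 1 = 109 —(−1)→ 108
108 —HB3→ 3^(3 + 1) + 3^3 —bump→ 4^(4 + 1) + 4^4 = 1280 —(−1)→ 1279
1279 —HB4→ 4^(4 + 1) + 3·4^3 + 3·4^2 + 3·4 + 3 —bump→ 5^(5 + 1) + 3·5^3 + 3·5^2 + 3·5 + 3 = 16093 —(−1)→ 16092
16092 —HB5→ 5^(5 + 1) + 3·5^3 + 3·5^2 + 3·5 + 2 —bump→ 6^(6 + 1) + 3·6^3 + 3·6^2 + 3·6 + 2 = 280712 —(−1)→ 280711
280711 —HB6→ 6^(6 + 1) + 3·6^3 + 3·6^2 + 3·6 + 1 —bump→ 7^(7 + 1) + 3·7^3 + 3·7^2 + 3·7 + 1 = 5765999 —(−1)→ 5765998

5485287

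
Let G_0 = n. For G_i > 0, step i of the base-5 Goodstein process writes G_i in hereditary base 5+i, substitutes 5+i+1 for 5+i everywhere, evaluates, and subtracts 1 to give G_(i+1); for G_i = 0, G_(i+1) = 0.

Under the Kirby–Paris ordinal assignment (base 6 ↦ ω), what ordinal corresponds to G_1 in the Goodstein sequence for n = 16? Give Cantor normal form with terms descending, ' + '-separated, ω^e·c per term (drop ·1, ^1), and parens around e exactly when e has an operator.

base 5: 16 = 3·5 + 1; at 6: 3·6 + 1 = 19; next = 18
base 6: 18 = 3·6; at 7: 3·7 = 21; next = 20

ω·3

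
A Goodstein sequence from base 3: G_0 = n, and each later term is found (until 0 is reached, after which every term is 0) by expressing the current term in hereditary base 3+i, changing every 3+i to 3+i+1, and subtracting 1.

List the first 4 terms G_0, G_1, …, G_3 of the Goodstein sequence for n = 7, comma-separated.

7, 8, 9, 9

7 —HB3→ 2·3 + 1 —bump→ 2·4 + 1 = 9 —(−1)→ 8
8 —HB4→ 2·4 —bump→ 2·5 = 10 —(−1)→ 9
9 —HB5→ 5 + 4 —bump→ 6 + 4 = 10 —(−1)→ 9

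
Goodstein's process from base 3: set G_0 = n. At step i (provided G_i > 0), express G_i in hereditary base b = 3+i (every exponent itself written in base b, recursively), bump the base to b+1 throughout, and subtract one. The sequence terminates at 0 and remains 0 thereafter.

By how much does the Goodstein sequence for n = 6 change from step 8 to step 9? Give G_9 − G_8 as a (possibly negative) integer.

G_0 = 6. HB_3(6) = 2·3. Bump = 8. G_1 = 7.
G_1 = 7. HB_4(7) = 4 + 3. Bump = 8. G_2 = 7.
G_2 = 7. HB_5(7) = 5 + 2. Bump = 8. G_3 = 7.
G_3 = 7. HB_6(7) = 6 + 1. Bump = 8. G_4 = 7.
G_4 = 7. HB_7(7) = 7. Bump = 8. G_5 = 7.
G_5 = 7. HB_8(7) = 7. Bump = 7. G_6 = 6.
G_6 = 6. HB_9(6) = 6. Bump = 6. G_7 = 5.
G_7 = 5. HB_10(5) = 5. Bump = 5. G_8 = 4.
G_8 = 4. HB_11(4) = 4. Bump = 4. G_9 = 3.

-1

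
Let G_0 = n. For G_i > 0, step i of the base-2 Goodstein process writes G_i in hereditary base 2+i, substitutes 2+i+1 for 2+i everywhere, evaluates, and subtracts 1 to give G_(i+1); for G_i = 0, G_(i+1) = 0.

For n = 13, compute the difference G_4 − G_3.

264619

13 —HB2→ 2^(2 + 1) + 2^2 + 1 —bump→ 3^(3 + 1) + 3^3 + 1 = 109 —(−1)→ 108
108 —HB3→ 3^(3 + 1) + 3^3 —bump→ 4^(4 + 1) + 4^4 = 1280 —(−1)→ 1279
1279 —HB4→ 4^(4 + 1) + 3·4^3 + 3·4^2 + 3·4 + 3 —bump→ 5^(5 + 1) + 3·5^3 + 3·5^2 + 3·5 + 3 = 16093 —(−1)→ 16092
16092 —HB5→ 5^(5 + 1) + 3·5^3 + 3·5^2 + 3·5 + 2 —bump→ 6^(6 + 1) + 3·6^3 + 3·6^2 + 3·6 + 2 = 280712 —(−1)→ 280711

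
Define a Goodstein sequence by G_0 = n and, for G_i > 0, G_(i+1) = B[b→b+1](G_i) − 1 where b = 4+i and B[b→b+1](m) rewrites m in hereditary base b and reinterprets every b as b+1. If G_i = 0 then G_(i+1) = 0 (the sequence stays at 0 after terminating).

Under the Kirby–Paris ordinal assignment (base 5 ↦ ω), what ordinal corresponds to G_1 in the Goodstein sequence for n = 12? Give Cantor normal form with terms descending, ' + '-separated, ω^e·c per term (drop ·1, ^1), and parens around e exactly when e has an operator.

ω·2 + 4

i=0: 12 = 3·4 (b=4); 4→5: 3·5 = 15; 15−1 = 14
i=1: 14 = 2·5 + 4 (b=5); 5→6: 2·6 + 4 = 16; 16−1 = 15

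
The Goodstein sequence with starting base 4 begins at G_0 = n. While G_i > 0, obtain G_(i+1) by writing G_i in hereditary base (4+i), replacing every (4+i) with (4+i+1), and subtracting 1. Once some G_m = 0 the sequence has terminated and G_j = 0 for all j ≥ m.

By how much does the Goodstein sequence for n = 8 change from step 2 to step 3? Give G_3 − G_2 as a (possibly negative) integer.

0

G_0=8  [base 4] 2·4  →[4↦5]→  2·5 = 10  −1 ⇒ G_1=9
G_1=9  [base 5] 5 + 4  →[5↦6]→  6 + 4 = 10  −1 ⇒ G_2=9
G_2=9  [base 6] 6 + 3  →[6↦7]→  7 + 3 = 10  −1 ⇒ G_3=9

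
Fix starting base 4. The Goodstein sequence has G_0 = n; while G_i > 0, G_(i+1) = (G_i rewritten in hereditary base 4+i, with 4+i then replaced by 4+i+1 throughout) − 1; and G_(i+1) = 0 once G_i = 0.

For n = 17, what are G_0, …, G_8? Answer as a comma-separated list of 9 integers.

17, 25, 35, 39, 43, 47, 51, 55, 59

base 4: 17 = 4^2 + 1; at 5: 5^2 + 1 = 26; next = 25
base 5: 25 = 5^2; at 6: 6^2 = 36; next = 35
base 6: 35 = 5·6 + 5; at 7: 5·7 + 5 = 40; next = 39
base 7: 39 = 5·7 + 4; at 8: 5·8 + 4 = 44; next = 43
base 8: 43 = 5·8 + 3; at 9: 5·9 + 3 = 48; next = 47
base 9: 47 = 5·9 + 2; at 10: 5·10 + 2 = 52; next = 51
base 10: 51 = 5·10 + 1; at 11: 5·11 + 1 = 56; next = 55
base 11: 55 = 5·11; at 12: 5·12 = 60; next = 59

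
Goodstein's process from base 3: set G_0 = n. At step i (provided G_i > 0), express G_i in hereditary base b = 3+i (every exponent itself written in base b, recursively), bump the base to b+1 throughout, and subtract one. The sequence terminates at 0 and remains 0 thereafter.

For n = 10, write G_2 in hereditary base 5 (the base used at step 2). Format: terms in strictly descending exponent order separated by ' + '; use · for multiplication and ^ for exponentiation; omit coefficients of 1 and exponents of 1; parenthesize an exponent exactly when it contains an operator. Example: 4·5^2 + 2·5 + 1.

4·5 + 4

i=0: 10 = 3^2 + 1 (b=3); 3→4: 4^2 + 1 = 17; 17−1 = 16
i=1: 16 = 4^2 (b=4); 4→5: 5^2 = 25; 25−1 = 24
i=2: 24 = 4·5 + 4 (b=5); 5→6: 4·6 + 4 = 28; 28−1 = 27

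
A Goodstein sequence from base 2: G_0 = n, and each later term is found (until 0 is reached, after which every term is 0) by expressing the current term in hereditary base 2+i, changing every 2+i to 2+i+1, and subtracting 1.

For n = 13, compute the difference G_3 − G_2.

14813

[0] 13 ≡ 2^(2 + 1) + 2^2 + 1 (base 2). Lift 3: 109. −1: 108.
[1] 108 ≡ 3^(3 + 1) + 3^3 (base 3). Lift 4: 1280. −1: 1279.
[2] 1279 ≡ 4^(4 + 1) + 3·4^3 + 3·4^2 + 3·4 + 3 (base 4). Lift 5: 16093. −1: 16092.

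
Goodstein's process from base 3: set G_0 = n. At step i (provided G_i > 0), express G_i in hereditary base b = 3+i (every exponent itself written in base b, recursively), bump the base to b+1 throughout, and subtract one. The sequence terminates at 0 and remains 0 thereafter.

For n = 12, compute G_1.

G_0 = 12. HB_3(12) = 3^2 + 3. Bump = 20. G_1 = 19.
G_1 = 19. HB_4(19) = 4^2 + 3. Bump = 28. G_2 = 27.

19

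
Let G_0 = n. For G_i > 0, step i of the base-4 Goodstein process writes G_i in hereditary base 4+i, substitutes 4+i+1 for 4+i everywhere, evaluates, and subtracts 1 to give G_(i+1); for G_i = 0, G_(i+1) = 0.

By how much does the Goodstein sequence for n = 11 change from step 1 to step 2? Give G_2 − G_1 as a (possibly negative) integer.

1

11 —HB4→ 2·4 + 3 —bump→ 2·5 + 3 = 13 —(−1)→ 12
12 —HB5→ 2·5 + 2 —bump→ 2·6 + 2 = 14 —(−1)→ 13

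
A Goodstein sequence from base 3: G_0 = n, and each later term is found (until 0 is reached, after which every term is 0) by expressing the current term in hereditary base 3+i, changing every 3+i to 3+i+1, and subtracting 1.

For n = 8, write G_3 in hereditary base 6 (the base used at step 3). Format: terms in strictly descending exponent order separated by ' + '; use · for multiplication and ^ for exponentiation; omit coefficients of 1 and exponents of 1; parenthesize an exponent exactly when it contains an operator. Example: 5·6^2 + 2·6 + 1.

G_0 = 8. HB_3(8) = 2·3 + 2. Bump = 10. G_1 = 9.
G_1 = 9. HB_4(9) = 2·4 + 1. Bump = 11. G_2 = 10.
G_2 = 10. HB_5(10) = 2·5. Bump = 12. G_3 = 11.
G_3 = 11. HB_6(11) = 6 + 5. Bump = 12. G_4 = 11.

6 + 5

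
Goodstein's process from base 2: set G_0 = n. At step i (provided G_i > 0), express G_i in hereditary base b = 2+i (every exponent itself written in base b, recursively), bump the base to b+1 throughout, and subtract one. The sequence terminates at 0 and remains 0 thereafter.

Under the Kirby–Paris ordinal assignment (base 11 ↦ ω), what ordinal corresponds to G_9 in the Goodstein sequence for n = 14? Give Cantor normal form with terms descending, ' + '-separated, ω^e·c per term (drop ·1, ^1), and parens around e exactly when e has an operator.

[0] 14 ≡ 2^(2 + 1) + 2^2 + 2 (base 2). Lift 3: 111. −1: 110.
[1] 110 ≡ 3^(3 + 1) + 3^3 + 2 (base 3). Lift 4: 1282. −1: 1281.
[2] 1281 ≡ 4^(4 + 1) + 4^4 + 1 (base 4). Lift 5: 18751. −1: 18750.
[3] 18750 ≡ 5^(5 + 1) + 5^5 (base 5). Lift 6: 326592. −1: 326591.
[4] 326591 ≡ 6^(6 + 1) + 5·6^5 + 5·6^4 + 5·6^3 + 5·6^2 + 5·6 + 5 (base 6). Lift 7: 5862841. −1: 5862840.
[5] 5862840 ≡ 7^(7 + 1) + 5·7^5 + 5·7^4 + 5·7^3 + 5·7^2 + 5·7 + 4 (base 7). Lift 8: 134404972. −1: 134404971.
[6] 134404971 ≡ 8^(8 + 1) + 5·8^5 + 5·8^4 + 5·8^3 + 5·8^2 + 5·8 + 3 (base 8). Lift 9: 3487116549. −1: 3487116548.
[7] 3487116548 ≡ 9^(9 + 1) + 5·9^5 + 5·9^4 + 5·9^3 + 5·9^2 + 5·9 + 2 (base 9). Lift 10: 100000555552. −1: 100000555551.
[8] 100000555551 ≡ 10^(10 + 1) + 5·10^5 + 5·10^4 + 5·10^3 + 5·10^2 + 5·10 + 1 (base 10). Lift 11: 3138429262497. −1: 3138429262496.

ω^(ω + 1) + ω^5·5 + ω^4·5 + ω^3·5 + ω^2·5 + ω·5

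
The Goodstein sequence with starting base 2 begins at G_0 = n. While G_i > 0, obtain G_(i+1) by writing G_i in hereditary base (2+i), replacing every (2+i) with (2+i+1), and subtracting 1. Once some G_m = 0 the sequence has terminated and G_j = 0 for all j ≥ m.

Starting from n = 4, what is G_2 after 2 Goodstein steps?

4 —HB2→ 2^2 —bump→ 3^3 = 27 —(−1)→ 26
26 —HB3→ 2·3^2 + 2·3 + 2 —bump→ 2·4^2 + 2·4 + 2 = 42 —(−1)→ 41
41 —HB4→ 2·4^2 + 2·4 + 1 —bump→ 2·5^2 + 2·5 + 1 = 61 —(−1)→ 60

41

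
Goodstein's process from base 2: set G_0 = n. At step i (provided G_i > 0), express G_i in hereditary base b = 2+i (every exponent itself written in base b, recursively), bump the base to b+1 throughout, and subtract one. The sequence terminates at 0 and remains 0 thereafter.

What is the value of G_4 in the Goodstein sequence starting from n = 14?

326591

i=0: 14 = 2^(2 + 1) + 2^2 + 2 (b=2); 2→3: 3^(3 + 1) + 3^3 + 3 = 111; 111−1 = 110
i=1: 110 = 3^(3 + 1) + 3^3 + 2 (b=3); 3→4: 4^(4 + 1) + 4^4 + 2 = 1282; 1282−1 = 1281
i=2: 1281 = 4^(4 + 1) + 4^4 + 1 (b=4); 4→5: 5^(5 + 1) + 5^5 + 1 = 18751; 18751−1 = 18750
i=3: 18750 = 5^(5 + 1) + 5^5 (b=5); 5→6: 6^(6 + 1) + 6^6 = 326592; 326592−1 = 326591
i=4: 326591 = 6^(6 + 1) + 5·6^5 + 5·6^4 + 5·6^3 + 5·6^2 + 5·6 + 5 (b=6); 6→7: 7^(7 + 1) + 5·7^5 + 5·7^4 + 5·7^3 + 5·7^2 + 5·7 + 5 = 5862841; 5862841−1 = 5862840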